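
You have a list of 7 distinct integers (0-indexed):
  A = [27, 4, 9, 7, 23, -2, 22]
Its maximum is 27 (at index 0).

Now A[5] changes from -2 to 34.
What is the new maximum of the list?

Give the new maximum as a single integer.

Old max = 27 (at index 0)
Change: A[5] -2 -> 34
Changed element was NOT the old max.
  New max = max(old_max, new_val) = max(27, 34) = 34

Answer: 34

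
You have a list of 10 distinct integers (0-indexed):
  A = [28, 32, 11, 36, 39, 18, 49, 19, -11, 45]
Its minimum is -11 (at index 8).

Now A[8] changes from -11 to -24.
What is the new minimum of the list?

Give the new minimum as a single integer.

Answer: -24

Derivation:
Old min = -11 (at index 8)
Change: A[8] -11 -> -24
Changed element WAS the min. Need to check: is -24 still <= all others?
  Min of remaining elements: 11
  New min = min(-24, 11) = -24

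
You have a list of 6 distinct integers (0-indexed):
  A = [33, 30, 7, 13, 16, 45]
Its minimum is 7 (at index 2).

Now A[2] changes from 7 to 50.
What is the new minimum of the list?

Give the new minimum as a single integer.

Answer: 13

Derivation:
Old min = 7 (at index 2)
Change: A[2] 7 -> 50
Changed element WAS the min. Need to check: is 50 still <= all others?
  Min of remaining elements: 13
  New min = min(50, 13) = 13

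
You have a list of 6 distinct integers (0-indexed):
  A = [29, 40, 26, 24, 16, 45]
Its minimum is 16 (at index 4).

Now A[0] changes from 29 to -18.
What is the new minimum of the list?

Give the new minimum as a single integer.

Answer: -18

Derivation:
Old min = 16 (at index 4)
Change: A[0] 29 -> -18
Changed element was NOT the old min.
  New min = min(old_min, new_val) = min(16, -18) = -18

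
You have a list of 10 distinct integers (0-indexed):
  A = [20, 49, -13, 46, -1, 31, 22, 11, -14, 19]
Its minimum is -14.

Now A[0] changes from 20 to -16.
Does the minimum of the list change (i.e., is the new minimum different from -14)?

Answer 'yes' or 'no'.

Old min = -14
Change: A[0] 20 -> -16
Changed element was NOT the min; min changes only if -16 < -14.
New min = -16; changed? yes

Answer: yes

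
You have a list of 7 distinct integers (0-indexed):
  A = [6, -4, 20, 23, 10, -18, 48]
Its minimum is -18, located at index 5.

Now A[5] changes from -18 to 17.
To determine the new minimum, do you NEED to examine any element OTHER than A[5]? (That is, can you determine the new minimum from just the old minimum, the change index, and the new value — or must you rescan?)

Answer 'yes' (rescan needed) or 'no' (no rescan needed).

Old min = -18 at index 5
Change at index 5: -18 -> 17
Index 5 WAS the min and new value 17 > old min -18. Must rescan other elements to find the new min.
Needs rescan: yes

Answer: yes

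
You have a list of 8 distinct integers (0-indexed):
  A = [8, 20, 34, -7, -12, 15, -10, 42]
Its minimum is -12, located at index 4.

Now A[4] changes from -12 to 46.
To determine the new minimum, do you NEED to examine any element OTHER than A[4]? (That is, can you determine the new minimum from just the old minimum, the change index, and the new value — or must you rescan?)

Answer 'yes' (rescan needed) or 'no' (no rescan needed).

Old min = -12 at index 4
Change at index 4: -12 -> 46
Index 4 WAS the min and new value 46 > old min -12. Must rescan other elements to find the new min.
Needs rescan: yes

Answer: yes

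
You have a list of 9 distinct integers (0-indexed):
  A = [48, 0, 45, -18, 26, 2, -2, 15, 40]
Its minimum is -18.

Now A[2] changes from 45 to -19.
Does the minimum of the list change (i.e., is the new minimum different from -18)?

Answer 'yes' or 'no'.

Old min = -18
Change: A[2] 45 -> -19
Changed element was NOT the min; min changes only if -19 < -18.
New min = -19; changed? yes

Answer: yes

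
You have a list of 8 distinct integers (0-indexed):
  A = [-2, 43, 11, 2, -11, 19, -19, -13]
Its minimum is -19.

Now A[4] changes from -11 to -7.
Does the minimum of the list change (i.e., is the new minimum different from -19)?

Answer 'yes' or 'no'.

Answer: no

Derivation:
Old min = -19
Change: A[4] -11 -> -7
Changed element was NOT the min; min changes only if -7 < -19.
New min = -19; changed? no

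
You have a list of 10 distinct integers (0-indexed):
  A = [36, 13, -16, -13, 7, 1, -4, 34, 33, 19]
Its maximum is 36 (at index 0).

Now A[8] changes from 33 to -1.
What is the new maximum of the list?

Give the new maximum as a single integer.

Old max = 36 (at index 0)
Change: A[8] 33 -> -1
Changed element was NOT the old max.
  New max = max(old_max, new_val) = max(36, -1) = 36

Answer: 36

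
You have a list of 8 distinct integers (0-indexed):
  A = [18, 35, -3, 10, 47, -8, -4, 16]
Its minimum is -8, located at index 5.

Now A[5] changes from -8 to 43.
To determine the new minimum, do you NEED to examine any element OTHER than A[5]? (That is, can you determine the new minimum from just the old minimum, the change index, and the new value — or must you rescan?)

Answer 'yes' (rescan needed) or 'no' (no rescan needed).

Answer: yes

Derivation:
Old min = -8 at index 5
Change at index 5: -8 -> 43
Index 5 WAS the min and new value 43 > old min -8. Must rescan other elements to find the new min.
Needs rescan: yes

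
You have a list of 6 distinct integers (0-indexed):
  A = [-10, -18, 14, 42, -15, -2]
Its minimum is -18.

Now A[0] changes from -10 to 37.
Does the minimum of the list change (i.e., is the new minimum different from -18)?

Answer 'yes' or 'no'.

Old min = -18
Change: A[0] -10 -> 37
Changed element was NOT the min; min changes only if 37 < -18.
New min = -18; changed? no

Answer: no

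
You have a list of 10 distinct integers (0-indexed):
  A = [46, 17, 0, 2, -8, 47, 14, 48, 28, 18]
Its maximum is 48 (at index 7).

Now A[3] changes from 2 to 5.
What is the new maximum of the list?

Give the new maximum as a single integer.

Old max = 48 (at index 7)
Change: A[3] 2 -> 5
Changed element was NOT the old max.
  New max = max(old_max, new_val) = max(48, 5) = 48

Answer: 48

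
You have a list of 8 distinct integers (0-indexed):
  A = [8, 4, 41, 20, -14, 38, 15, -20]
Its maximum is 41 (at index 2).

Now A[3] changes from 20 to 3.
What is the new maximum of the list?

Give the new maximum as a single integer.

Answer: 41

Derivation:
Old max = 41 (at index 2)
Change: A[3] 20 -> 3
Changed element was NOT the old max.
  New max = max(old_max, new_val) = max(41, 3) = 41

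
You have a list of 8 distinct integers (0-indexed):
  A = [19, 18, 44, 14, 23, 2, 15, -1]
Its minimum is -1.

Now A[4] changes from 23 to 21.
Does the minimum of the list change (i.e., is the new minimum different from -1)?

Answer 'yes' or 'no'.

Old min = -1
Change: A[4] 23 -> 21
Changed element was NOT the min; min changes only if 21 < -1.
New min = -1; changed? no

Answer: no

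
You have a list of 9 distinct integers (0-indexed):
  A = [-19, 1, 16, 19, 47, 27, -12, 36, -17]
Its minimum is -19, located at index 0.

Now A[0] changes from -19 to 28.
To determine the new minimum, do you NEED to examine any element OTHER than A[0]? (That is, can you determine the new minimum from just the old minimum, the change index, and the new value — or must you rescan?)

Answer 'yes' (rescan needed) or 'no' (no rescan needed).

Answer: yes

Derivation:
Old min = -19 at index 0
Change at index 0: -19 -> 28
Index 0 WAS the min and new value 28 > old min -19. Must rescan other elements to find the new min.
Needs rescan: yes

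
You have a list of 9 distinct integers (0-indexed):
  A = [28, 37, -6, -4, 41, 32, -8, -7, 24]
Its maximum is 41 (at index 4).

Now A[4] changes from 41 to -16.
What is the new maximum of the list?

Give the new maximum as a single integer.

Answer: 37

Derivation:
Old max = 41 (at index 4)
Change: A[4] 41 -> -16
Changed element WAS the max -> may need rescan.
  Max of remaining elements: 37
  New max = max(-16, 37) = 37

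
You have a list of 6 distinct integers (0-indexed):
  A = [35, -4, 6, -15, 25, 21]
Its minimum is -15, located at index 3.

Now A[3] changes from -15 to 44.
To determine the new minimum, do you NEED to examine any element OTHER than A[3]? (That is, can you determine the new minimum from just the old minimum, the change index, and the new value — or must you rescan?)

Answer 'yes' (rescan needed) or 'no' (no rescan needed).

Old min = -15 at index 3
Change at index 3: -15 -> 44
Index 3 WAS the min and new value 44 > old min -15. Must rescan other elements to find the new min.
Needs rescan: yes

Answer: yes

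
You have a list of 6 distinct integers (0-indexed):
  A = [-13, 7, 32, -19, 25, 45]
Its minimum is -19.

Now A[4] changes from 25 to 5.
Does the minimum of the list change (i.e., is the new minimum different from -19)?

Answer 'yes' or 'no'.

Old min = -19
Change: A[4] 25 -> 5
Changed element was NOT the min; min changes only if 5 < -19.
New min = -19; changed? no

Answer: no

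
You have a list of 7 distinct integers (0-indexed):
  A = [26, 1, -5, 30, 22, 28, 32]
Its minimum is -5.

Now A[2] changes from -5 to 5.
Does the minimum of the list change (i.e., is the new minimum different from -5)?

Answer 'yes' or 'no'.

Answer: yes

Derivation:
Old min = -5
Change: A[2] -5 -> 5
Changed element was the min; new min must be rechecked.
New min = 1; changed? yes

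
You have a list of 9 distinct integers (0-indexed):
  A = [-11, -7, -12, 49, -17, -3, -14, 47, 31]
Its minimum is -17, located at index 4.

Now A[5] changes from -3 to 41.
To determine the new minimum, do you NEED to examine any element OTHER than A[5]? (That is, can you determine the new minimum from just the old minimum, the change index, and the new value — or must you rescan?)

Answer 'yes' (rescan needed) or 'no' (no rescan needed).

Old min = -17 at index 4
Change at index 5: -3 -> 41
Index 5 was NOT the min. New min = min(-17, 41). No rescan of other elements needed.
Needs rescan: no

Answer: no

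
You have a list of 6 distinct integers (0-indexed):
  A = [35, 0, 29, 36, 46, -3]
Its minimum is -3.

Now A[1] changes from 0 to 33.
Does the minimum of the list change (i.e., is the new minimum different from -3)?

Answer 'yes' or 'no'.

Old min = -3
Change: A[1] 0 -> 33
Changed element was NOT the min; min changes only if 33 < -3.
New min = -3; changed? no

Answer: no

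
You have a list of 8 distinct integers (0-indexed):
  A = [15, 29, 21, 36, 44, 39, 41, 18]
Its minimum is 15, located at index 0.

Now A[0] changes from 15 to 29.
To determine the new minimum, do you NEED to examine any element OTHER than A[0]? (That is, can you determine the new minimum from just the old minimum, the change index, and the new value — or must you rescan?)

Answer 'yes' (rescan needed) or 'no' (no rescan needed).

Old min = 15 at index 0
Change at index 0: 15 -> 29
Index 0 WAS the min and new value 29 > old min 15. Must rescan other elements to find the new min.
Needs rescan: yes

Answer: yes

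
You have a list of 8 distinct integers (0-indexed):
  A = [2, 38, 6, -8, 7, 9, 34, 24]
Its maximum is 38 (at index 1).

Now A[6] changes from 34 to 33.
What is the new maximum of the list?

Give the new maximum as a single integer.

Old max = 38 (at index 1)
Change: A[6] 34 -> 33
Changed element was NOT the old max.
  New max = max(old_max, new_val) = max(38, 33) = 38

Answer: 38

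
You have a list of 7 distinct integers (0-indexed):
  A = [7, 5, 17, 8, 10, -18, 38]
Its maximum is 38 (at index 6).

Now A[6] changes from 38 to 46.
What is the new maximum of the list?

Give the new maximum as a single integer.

Old max = 38 (at index 6)
Change: A[6] 38 -> 46
Changed element WAS the max -> may need rescan.
  Max of remaining elements: 17
  New max = max(46, 17) = 46

Answer: 46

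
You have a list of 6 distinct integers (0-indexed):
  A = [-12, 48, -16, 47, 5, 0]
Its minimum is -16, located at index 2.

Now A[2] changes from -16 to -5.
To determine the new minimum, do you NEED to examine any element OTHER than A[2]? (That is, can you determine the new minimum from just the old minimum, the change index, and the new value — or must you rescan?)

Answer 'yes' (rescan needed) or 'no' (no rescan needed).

Old min = -16 at index 2
Change at index 2: -16 -> -5
Index 2 WAS the min and new value -5 > old min -16. Must rescan other elements to find the new min.
Needs rescan: yes

Answer: yes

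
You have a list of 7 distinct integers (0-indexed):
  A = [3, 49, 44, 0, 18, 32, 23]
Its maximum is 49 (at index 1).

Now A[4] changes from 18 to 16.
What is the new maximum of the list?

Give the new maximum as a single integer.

Answer: 49

Derivation:
Old max = 49 (at index 1)
Change: A[4] 18 -> 16
Changed element was NOT the old max.
  New max = max(old_max, new_val) = max(49, 16) = 49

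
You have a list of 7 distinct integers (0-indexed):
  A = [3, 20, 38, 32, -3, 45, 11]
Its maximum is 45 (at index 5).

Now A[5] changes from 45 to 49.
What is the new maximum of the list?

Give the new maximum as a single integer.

Answer: 49

Derivation:
Old max = 45 (at index 5)
Change: A[5] 45 -> 49
Changed element WAS the max -> may need rescan.
  Max of remaining elements: 38
  New max = max(49, 38) = 49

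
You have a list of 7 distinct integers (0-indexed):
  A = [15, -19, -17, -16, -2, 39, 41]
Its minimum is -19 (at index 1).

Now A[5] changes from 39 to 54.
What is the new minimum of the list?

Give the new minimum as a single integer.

Old min = -19 (at index 1)
Change: A[5] 39 -> 54
Changed element was NOT the old min.
  New min = min(old_min, new_val) = min(-19, 54) = -19

Answer: -19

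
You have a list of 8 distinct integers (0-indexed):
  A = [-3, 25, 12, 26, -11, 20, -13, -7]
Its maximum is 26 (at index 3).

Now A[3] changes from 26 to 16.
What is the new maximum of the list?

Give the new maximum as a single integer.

Old max = 26 (at index 3)
Change: A[3] 26 -> 16
Changed element WAS the max -> may need rescan.
  Max of remaining elements: 25
  New max = max(16, 25) = 25

Answer: 25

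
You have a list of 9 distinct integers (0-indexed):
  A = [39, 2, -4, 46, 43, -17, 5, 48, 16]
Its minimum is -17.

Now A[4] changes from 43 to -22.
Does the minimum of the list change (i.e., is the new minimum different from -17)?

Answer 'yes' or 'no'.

Old min = -17
Change: A[4] 43 -> -22
Changed element was NOT the min; min changes only if -22 < -17.
New min = -22; changed? yes

Answer: yes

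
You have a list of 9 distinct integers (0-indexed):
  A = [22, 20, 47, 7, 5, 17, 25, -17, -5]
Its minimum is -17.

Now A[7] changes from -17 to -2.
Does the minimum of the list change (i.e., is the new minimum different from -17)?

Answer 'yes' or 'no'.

Old min = -17
Change: A[7] -17 -> -2
Changed element was the min; new min must be rechecked.
New min = -5; changed? yes

Answer: yes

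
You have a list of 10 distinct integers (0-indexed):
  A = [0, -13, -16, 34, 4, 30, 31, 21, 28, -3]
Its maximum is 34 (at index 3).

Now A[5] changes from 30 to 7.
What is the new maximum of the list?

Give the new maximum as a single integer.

Answer: 34

Derivation:
Old max = 34 (at index 3)
Change: A[5] 30 -> 7
Changed element was NOT the old max.
  New max = max(old_max, new_val) = max(34, 7) = 34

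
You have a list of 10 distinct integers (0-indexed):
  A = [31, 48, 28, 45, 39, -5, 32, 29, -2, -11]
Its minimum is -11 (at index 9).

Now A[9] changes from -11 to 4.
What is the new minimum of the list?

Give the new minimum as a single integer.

Answer: -5

Derivation:
Old min = -11 (at index 9)
Change: A[9] -11 -> 4
Changed element WAS the min. Need to check: is 4 still <= all others?
  Min of remaining elements: -5
  New min = min(4, -5) = -5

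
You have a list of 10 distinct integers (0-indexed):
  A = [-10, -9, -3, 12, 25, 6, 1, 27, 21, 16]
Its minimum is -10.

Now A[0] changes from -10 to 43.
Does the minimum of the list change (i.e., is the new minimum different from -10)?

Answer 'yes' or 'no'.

Answer: yes

Derivation:
Old min = -10
Change: A[0] -10 -> 43
Changed element was the min; new min must be rechecked.
New min = -9; changed? yes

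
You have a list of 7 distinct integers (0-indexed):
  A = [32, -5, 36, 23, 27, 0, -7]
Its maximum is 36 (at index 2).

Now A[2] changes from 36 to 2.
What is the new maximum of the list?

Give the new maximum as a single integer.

Answer: 32

Derivation:
Old max = 36 (at index 2)
Change: A[2] 36 -> 2
Changed element WAS the max -> may need rescan.
  Max of remaining elements: 32
  New max = max(2, 32) = 32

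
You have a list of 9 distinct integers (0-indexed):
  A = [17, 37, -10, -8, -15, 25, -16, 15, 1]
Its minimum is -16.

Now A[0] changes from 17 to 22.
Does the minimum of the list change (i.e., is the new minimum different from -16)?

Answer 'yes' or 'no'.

Answer: no

Derivation:
Old min = -16
Change: A[0] 17 -> 22
Changed element was NOT the min; min changes only if 22 < -16.
New min = -16; changed? no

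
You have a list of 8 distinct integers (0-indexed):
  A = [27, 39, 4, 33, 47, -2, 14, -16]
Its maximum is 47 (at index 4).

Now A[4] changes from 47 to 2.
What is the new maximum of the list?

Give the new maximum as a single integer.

Answer: 39

Derivation:
Old max = 47 (at index 4)
Change: A[4] 47 -> 2
Changed element WAS the max -> may need rescan.
  Max of remaining elements: 39
  New max = max(2, 39) = 39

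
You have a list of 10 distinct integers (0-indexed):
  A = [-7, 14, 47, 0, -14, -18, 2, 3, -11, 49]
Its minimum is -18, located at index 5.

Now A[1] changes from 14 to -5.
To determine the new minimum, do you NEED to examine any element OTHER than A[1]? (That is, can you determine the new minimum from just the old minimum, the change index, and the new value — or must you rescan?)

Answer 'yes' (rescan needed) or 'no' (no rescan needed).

Old min = -18 at index 5
Change at index 1: 14 -> -5
Index 1 was NOT the min. New min = min(-18, -5). No rescan of other elements needed.
Needs rescan: no

Answer: no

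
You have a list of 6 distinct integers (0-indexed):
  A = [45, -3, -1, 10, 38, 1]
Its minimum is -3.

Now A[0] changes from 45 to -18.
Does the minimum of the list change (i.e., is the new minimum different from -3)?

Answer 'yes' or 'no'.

Answer: yes

Derivation:
Old min = -3
Change: A[0] 45 -> -18
Changed element was NOT the min; min changes only if -18 < -3.
New min = -18; changed? yes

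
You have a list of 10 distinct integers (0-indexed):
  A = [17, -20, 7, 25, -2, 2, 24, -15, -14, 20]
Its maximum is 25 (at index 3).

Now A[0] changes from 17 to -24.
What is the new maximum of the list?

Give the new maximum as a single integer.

Answer: 25

Derivation:
Old max = 25 (at index 3)
Change: A[0] 17 -> -24
Changed element was NOT the old max.
  New max = max(old_max, new_val) = max(25, -24) = 25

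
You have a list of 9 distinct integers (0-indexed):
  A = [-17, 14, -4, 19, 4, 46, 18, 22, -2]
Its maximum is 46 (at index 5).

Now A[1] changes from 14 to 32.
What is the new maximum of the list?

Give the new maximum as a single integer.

Old max = 46 (at index 5)
Change: A[1] 14 -> 32
Changed element was NOT the old max.
  New max = max(old_max, new_val) = max(46, 32) = 46

Answer: 46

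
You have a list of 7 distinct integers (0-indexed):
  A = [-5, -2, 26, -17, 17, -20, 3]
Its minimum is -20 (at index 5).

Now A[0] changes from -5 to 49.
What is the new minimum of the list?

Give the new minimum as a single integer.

Answer: -20

Derivation:
Old min = -20 (at index 5)
Change: A[0] -5 -> 49
Changed element was NOT the old min.
  New min = min(old_min, new_val) = min(-20, 49) = -20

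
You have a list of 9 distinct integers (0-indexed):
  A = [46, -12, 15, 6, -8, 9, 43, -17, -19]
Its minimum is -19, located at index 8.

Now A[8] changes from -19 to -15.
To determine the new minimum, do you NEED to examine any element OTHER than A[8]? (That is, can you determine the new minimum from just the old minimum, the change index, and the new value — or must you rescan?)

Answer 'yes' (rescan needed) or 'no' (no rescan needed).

Old min = -19 at index 8
Change at index 8: -19 -> -15
Index 8 WAS the min and new value -15 > old min -19. Must rescan other elements to find the new min.
Needs rescan: yes

Answer: yes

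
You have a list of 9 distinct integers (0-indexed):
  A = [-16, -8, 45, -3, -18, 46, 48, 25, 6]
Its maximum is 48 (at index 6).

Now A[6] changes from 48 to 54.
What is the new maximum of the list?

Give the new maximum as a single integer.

Old max = 48 (at index 6)
Change: A[6] 48 -> 54
Changed element WAS the max -> may need rescan.
  Max of remaining elements: 46
  New max = max(54, 46) = 54

Answer: 54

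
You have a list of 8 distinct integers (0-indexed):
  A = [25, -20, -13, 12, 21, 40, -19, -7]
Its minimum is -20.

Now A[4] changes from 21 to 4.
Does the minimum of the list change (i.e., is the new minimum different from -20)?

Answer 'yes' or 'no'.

Answer: no

Derivation:
Old min = -20
Change: A[4] 21 -> 4
Changed element was NOT the min; min changes only if 4 < -20.
New min = -20; changed? no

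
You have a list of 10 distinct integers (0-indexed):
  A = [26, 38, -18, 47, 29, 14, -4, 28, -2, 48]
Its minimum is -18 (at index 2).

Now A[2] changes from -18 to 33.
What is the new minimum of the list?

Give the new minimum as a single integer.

Answer: -4

Derivation:
Old min = -18 (at index 2)
Change: A[2] -18 -> 33
Changed element WAS the min. Need to check: is 33 still <= all others?
  Min of remaining elements: -4
  New min = min(33, -4) = -4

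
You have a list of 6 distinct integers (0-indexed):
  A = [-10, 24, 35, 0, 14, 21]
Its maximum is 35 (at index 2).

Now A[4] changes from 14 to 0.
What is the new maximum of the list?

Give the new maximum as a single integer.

Old max = 35 (at index 2)
Change: A[4] 14 -> 0
Changed element was NOT the old max.
  New max = max(old_max, new_val) = max(35, 0) = 35

Answer: 35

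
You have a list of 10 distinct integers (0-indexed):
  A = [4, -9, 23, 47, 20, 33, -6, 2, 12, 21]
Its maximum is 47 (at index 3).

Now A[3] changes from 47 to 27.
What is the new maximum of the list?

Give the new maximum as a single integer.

Answer: 33

Derivation:
Old max = 47 (at index 3)
Change: A[3] 47 -> 27
Changed element WAS the max -> may need rescan.
  Max of remaining elements: 33
  New max = max(27, 33) = 33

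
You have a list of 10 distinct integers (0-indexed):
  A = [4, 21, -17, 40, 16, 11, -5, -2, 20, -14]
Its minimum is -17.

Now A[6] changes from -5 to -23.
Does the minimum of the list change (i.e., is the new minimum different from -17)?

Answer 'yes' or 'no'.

Old min = -17
Change: A[6] -5 -> -23
Changed element was NOT the min; min changes only if -23 < -17.
New min = -23; changed? yes

Answer: yes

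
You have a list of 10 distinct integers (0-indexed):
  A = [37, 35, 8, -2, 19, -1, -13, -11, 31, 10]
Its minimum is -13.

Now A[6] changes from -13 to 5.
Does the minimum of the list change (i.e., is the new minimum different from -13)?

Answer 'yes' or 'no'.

Answer: yes

Derivation:
Old min = -13
Change: A[6] -13 -> 5
Changed element was the min; new min must be rechecked.
New min = -11; changed? yes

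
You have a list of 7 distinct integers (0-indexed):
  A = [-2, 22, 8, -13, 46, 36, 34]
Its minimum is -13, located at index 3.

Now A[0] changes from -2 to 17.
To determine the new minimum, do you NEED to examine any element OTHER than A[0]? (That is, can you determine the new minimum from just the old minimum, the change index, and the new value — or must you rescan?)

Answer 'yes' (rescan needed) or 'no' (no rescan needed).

Old min = -13 at index 3
Change at index 0: -2 -> 17
Index 0 was NOT the min. New min = min(-13, 17). No rescan of other elements needed.
Needs rescan: no

Answer: no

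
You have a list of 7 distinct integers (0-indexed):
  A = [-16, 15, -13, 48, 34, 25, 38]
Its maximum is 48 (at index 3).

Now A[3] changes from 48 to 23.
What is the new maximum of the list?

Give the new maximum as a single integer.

Old max = 48 (at index 3)
Change: A[3] 48 -> 23
Changed element WAS the max -> may need rescan.
  Max of remaining elements: 38
  New max = max(23, 38) = 38

Answer: 38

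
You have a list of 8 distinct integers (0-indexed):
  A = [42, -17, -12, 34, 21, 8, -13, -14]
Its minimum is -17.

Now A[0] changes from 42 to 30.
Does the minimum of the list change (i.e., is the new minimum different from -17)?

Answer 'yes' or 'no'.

Answer: no

Derivation:
Old min = -17
Change: A[0] 42 -> 30
Changed element was NOT the min; min changes only if 30 < -17.
New min = -17; changed? no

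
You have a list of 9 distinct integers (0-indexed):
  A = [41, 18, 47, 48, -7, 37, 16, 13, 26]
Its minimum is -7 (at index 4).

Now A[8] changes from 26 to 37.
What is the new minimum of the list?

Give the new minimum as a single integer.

Answer: -7

Derivation:
Old min = -7 (at index 4)
Change: A[8] 26 -> 37
Changed element was NOT the old min.
  New min = min(old_min, new_val) = min(-7, 37) = -7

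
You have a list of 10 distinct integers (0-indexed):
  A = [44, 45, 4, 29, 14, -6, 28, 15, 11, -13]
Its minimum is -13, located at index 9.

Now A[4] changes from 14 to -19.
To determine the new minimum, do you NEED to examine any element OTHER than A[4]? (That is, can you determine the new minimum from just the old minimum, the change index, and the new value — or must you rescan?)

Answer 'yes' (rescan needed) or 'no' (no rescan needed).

Answer: no

Derivation:
Old min = -13 at index 9
Change at index 4: 14 -> -19
Index 4 was NOT the min. New min = min(-13, -19). No rescan of other elements needed.
Needs rescan: no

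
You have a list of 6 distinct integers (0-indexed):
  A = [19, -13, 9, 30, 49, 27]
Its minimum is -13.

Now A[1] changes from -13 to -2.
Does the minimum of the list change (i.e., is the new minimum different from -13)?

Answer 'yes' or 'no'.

Old min = -13
Change: A[1] -13 -> -2
Changed element was the min; new min must be rechecked.
New min = -2; changed? yes

Answer: yes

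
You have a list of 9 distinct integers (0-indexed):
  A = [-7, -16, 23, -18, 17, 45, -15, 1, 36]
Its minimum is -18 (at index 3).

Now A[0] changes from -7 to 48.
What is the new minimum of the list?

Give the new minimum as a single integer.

Old min = -18 (at index 3)
Change: A[0] -7 -> 48
Changed element was NOT the old min.
  New min = min(old_min, new_val) = min(-18, 48) = -18

Answer: -18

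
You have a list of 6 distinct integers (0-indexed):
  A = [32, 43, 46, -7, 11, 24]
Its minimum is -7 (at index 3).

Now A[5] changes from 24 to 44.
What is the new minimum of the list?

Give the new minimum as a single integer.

Answer: -7

Derivation:
Old min = -7 (at index 3)
Change: A[5] 24 -> 44
Changed element was NOT the old min.
  New min = min(old_min, new_val) = min(-7, 44) = -7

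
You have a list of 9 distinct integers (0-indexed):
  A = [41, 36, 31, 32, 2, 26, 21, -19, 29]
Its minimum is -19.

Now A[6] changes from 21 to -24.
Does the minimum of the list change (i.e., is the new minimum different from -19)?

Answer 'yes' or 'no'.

Answer: yes

Derivation:
Old min = -19
Change: A[6] 21 -> -24
Changed element was NOT the min; min changes only if -24 < -19.
New min = -24; changed? yes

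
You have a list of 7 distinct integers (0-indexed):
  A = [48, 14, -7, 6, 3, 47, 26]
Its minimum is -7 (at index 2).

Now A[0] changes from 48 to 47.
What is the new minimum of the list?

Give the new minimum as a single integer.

Answer: -7

Derivation:
Old min = -7 (at index 2)
Change: A[0] 48 -> 47
Changed element was NOT the old min.
  New min = min(old_min, new_val) = min(-7, 47) = -7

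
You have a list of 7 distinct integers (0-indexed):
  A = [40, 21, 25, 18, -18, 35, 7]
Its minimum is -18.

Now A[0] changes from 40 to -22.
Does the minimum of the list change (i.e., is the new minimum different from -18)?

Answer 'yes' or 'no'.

Answer: yes

Derivation:
Old min = -18
Change: A[0] 40 -> -22
Changed element was NOT the min; min changes only if -22 < -18.
New min = -22; changed? yes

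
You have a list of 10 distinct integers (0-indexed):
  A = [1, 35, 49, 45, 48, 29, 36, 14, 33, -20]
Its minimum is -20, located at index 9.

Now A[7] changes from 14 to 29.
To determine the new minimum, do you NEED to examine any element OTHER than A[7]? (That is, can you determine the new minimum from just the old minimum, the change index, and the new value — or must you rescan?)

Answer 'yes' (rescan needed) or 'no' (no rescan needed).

Answer: no

Derivation:
Old min = -20 at index 9
Change at index 7: 14 -> 29
Index 7 was NOT the min. New min = min(-20, 29). No rescan of other elements needed.
Needs rescan: no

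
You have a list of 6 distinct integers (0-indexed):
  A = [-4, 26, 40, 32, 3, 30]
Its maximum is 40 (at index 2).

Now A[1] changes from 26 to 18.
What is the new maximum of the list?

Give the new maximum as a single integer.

Answer: 40

Derivation:
Old max = 40 (at index 2)
Change: A[1] 26 -> 18
Changed element was NOT the old max.
  New max = max(old_max, new_val) = max(40, 18) = 40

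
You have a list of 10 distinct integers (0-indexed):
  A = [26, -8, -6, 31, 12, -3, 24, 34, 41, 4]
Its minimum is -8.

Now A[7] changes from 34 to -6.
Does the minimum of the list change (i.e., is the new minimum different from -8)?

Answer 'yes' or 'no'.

Old min = -8
Change: A[7] 34 -> -6
Changed element was NOT the min; min changes only if -6 < -8.
New min = -8; changed? no

Answer: no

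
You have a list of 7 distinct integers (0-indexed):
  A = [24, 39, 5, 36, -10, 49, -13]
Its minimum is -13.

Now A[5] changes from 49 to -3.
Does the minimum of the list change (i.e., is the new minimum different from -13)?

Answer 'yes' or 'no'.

Old min = -13
Change: A[5] 49 -> -3
Changed element was NOT the min; min changes only if -3 < -13.
New min = -13; changed? no

Answer: no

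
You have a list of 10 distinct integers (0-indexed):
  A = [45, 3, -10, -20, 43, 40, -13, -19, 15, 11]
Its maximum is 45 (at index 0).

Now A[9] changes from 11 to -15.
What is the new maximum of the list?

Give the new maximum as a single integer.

Old max = 45 (at index 0)
Change: A[9] 11 -> -15
Changed element was NOT the old max.
  New max = max(old_max, new_val) = max(45, -15) = 45

Answer: 45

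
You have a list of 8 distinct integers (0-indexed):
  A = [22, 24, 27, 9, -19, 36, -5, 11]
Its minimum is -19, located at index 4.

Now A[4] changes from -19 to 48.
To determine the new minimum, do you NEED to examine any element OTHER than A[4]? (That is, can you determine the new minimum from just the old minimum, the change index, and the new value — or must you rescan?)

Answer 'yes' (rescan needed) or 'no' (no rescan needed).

Old min = -19 at index 4
Change at index 4: -19 -> 48
Index 4 WAS the min and new value 48 > old min -19. Must rescan other elements to find the new min.
Needs rescan: yes

Answer: yes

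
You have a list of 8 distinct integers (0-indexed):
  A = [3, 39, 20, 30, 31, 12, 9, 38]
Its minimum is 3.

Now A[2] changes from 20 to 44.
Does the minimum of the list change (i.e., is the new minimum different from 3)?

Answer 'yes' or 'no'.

Answer: no

Derivation:
Old min = 3
Change: A[2] 20 -> 44
Changed element was NOT the min; min changes only if 44 < 3.
New min = 3; changed? no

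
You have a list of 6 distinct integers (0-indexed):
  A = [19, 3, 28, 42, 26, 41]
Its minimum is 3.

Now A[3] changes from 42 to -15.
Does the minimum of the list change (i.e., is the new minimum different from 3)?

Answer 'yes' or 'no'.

Old min = 3
Change: A[3] 42 -> -15
Changed element was NOT the min; min changes only if -15 < 3.
New min = -15; changed? yes

Answer: yes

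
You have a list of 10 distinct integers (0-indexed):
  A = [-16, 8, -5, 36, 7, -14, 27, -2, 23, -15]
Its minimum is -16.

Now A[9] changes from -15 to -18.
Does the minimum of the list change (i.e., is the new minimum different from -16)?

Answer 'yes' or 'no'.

Answer: yes

Derivation:
Old min = -16
Change: A[9] -15 -> -18
Changed element was NOT the min; min changes only if -18 < -16.
New min = -18; changed? yes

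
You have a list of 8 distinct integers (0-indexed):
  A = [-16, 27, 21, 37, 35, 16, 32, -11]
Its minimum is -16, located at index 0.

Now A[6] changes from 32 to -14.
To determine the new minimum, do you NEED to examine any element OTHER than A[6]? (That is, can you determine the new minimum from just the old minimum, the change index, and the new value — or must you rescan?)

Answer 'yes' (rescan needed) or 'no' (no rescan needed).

Answer: no

Derivation:
Old min = -16 at index 0
Change at index 6: 32 -> -14
Index 6 was NOT the min. New min = min(-16, -14). No rescan of other elements needed.
Needs rescan: no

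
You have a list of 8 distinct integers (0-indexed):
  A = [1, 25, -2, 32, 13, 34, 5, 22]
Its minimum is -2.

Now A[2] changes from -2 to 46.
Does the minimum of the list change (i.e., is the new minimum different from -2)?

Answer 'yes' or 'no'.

Old min = -2
Change: A[2] -2 -> 46
Changed element was the min; new min must be rechecked.
New min = 1; changed? yes

Answer: yes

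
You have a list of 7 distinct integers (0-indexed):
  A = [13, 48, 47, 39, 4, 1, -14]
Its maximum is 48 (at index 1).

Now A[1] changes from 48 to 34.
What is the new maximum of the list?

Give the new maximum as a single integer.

Answer: 47

Derivation:
Old max = 48 (at index 1)
Change: A[1] 48 -> 34
Changed element WAS the max -> may need rescan.
  Max of remaining elements: 47
  New max = max(34, 47) = 47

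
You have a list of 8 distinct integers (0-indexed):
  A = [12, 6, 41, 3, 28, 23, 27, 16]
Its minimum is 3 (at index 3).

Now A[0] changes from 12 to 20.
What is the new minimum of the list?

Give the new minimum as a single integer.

Answer: 3

Derivation:
Old min = 3 (at index 3)
Change: A[0] 12 -> 20
Changed element was NOT the old min.
  New min = min(old_min, new_val) = min(3, 20) = 3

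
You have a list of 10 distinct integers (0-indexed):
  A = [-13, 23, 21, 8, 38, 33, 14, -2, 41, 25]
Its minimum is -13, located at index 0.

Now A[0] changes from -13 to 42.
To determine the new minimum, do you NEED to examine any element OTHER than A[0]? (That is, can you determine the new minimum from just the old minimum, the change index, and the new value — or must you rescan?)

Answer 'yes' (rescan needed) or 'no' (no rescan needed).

Answer: yes

Derivation:
Old min = -13 at index 0
Change at index 0: -13 -> 42
Index 0 WAS the min and new value 42 > old min -13. Must rescan other elements to find the new min.
Needs rescan: yes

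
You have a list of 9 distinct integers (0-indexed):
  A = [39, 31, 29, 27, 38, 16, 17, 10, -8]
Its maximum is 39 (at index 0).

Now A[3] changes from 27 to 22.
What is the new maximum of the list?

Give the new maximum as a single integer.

Old max = 39 (at index 0)
Change: A[3] 27 -> 22
Changed element was NOT the old max.
  New max = max(old_max, new_val) = max(39, 22) = 39

Answer: 39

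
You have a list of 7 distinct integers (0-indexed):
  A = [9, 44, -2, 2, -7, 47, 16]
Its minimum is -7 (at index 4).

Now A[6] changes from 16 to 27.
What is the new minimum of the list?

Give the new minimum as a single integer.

Old min = -7 (at index 4)
Change: A[6] 16 -> 27
Changed element was NOT the old min.
  New min = min(old_min, new_val) = min(-7, 27) = -7

Answer: -7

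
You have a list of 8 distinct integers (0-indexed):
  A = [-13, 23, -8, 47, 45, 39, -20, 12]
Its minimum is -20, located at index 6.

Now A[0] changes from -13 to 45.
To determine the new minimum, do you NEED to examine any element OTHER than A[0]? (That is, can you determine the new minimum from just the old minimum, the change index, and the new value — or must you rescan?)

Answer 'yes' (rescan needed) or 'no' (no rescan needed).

Answer: no

Derivation:
Old min = -20 at index 6
Change at index 0: -13 -> 45
Index 0 was NOT the min. New min = min(-20, 45). No rescan of other elements needed.
Needs rescan: no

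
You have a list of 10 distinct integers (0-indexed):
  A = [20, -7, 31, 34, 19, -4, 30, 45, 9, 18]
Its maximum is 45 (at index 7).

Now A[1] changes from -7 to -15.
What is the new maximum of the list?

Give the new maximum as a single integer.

Answer: 45

Derivation:
Old max = 45 (at index 7)
Change: A[1] -7 -> -15
Changed element was NOT the old max.
  New max = max(old_max, new_val) = max(45, -15) = 45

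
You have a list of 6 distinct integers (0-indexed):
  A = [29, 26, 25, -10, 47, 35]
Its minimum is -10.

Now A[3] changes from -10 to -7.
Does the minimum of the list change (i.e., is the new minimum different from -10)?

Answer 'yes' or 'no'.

Answer: yes

Derivation:
Old min = -10
Change: A[3] -10 -> -7
Changed element was the min; new min must be rechecked.
New min = -7; changed? yes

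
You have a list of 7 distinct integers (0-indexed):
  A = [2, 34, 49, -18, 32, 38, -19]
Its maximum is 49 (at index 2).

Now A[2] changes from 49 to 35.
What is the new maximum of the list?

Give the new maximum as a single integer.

Answer: 38

Derivation:
Old max = 49 (at index 2)
Change: A[2] 49 -> 35
Changed element WAS the max -> may need rescan.
  Max of remaining elements: 38
  New max = max(35, 38) = 38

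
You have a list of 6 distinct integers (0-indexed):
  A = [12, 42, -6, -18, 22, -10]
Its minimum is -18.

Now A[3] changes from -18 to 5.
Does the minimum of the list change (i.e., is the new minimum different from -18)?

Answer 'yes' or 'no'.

Answer: yes

Derivation:
Old min = -18
Change: A[3] -18 -> 5
Changed element was the min; new min must be rechecked.
New min = -10; changed? yes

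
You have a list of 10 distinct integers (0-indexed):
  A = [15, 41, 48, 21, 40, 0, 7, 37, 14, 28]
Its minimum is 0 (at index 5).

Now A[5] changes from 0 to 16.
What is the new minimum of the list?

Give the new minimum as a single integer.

Answer: 7

Derivation:
Old min = 0 (at index 5)
Change: A[5] 0 -> 16
Changed element WAS the min. Need to check: is 16 still <= all others?
  Min of remaining elements: 7
  New min = min(16, 7) = 7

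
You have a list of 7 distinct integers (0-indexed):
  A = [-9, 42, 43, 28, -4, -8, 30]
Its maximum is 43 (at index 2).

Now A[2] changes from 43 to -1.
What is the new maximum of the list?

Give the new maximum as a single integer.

Old max = 43 (at index 2)
Change: A[2] 43 -> -1
Changed element WAS the max -> may need rescan.
  Max of remaining elements: 42
  New max = max(-1, 42) = 42

Answer: 42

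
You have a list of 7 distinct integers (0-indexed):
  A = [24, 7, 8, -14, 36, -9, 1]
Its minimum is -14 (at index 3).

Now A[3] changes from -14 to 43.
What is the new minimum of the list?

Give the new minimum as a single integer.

Answer: -9

Derivation:
Old min = -14 (at index 3)
Change: A[3] -14 -> 43
Changed element WAS the min. Need to check: is 43 still <= all others?
  Min of remaining elements: -9
  New min = min(43, -9) = -9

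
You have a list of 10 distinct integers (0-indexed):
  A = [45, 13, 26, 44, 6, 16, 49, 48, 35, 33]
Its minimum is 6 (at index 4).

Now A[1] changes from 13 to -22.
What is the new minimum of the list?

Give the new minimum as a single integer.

Answer: -22

Derivation:
Old min = 6 (at index 4)
Change: A[1] 13 -> -22
Changed element was NOT the old min.
  New min = min(old_min, new_val) = min(6, -22) = -22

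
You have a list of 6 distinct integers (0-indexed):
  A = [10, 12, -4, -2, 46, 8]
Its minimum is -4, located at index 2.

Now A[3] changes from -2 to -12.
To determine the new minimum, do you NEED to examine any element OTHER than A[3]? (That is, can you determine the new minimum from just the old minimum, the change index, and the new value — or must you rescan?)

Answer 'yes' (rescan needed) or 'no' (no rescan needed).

Old min = -4 at index 2
Change at index 3: -2 -> -12
Index 3 was NOT the min. New min = min(-4, -12). No rescan of other elements needed.
Needs rescan: no

Answer: no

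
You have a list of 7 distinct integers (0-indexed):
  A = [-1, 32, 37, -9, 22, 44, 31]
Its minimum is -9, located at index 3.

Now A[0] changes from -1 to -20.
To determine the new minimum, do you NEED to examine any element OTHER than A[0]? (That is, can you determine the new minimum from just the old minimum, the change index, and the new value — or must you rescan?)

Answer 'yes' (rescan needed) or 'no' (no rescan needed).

Answer: no

Derivation:
Old min = -9 at index 3
Change at index 0: -1 -> -20
Index 0 was NOT the min. New min = min(-9, -20). No rescan of other elements needed.
Needs rescan: no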